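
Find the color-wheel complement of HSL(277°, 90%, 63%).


Complement = opposite side of color wheel = hue + 180°
H' = (277 + 180) mod 360 = 97°
S and L unchanged.
= HSL(97°, 90%, 63%)


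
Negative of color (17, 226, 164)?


Invert: (255-R, 255-G, 255-B)
R: 255-17 = 238
G: 255-226 = 29
B: 255-164 = 91
= RGB(238, 29, 91)


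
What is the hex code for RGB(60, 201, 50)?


R = 60 → 3C (hex)
G = 201 → C9 (hex)
B = 50 → 32 (hex)
Hex = #3CC932


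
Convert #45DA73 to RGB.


45 → 69 (R)
DA → 218 (G)
73 → 115 (B)
= RGB(69, 218, 115)


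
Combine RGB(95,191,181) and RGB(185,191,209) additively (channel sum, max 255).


Additive: each channel = min(255, C₁+C₂)
R: 95+185 = 280 → 255
G: 191+191 = 382 → 255
B: 181+209 = 390 → 255
= RGB(255, 255, 255)


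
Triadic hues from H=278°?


Triadic: equally spaced at 120° intervals
H1 = 278°
H2 = (278 + 120) mod 360 = 38°
H3 = (278 + 240) mod 360 = 158°
Triadic = 278°, 38°, 158°


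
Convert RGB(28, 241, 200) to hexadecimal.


R = 28 → 1C (hex)
G = 241 → F1 (hex)
B = 200 → C8 (hex)
Hex = #1CF1C8


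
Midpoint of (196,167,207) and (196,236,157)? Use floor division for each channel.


Midpoint: each channel = ⌊(C₁+C₂)/2⌋
R: ⌊(196+196)/2⌋ = 196
G: ⌊(167+236)/2⌋ = 201
B: ⌊(207+157)/2⌋ = 182
= RGB(196, 201, 182)


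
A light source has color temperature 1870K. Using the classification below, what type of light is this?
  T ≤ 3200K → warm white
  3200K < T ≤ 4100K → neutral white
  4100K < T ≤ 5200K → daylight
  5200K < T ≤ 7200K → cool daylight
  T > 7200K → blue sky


Temperature: 1870K
1870K ≤ 3200K → warm white
Classification: warm white


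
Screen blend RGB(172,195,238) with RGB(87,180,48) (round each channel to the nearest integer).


Screen: C = 255 - (255-A)×(255-B)/255, rounded to nearest integer
R: 255 - (255-172)×(255-87)/255 = 255 - 13944/255 ≈ 255 - 54.682 = 200.318 → 200
G: 255 - (255-195)×(255-180)/255 = 255 - 4500/255 ≈ 255 - 17.647 = 237.353 → 237
B: 255 - (255-238)×(255-48)/255 = 255 - 3519/255 ≈ 255 - 13.800 = 241.200 → 241
= RGB(200, 237, 241)


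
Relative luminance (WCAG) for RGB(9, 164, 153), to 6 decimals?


Linearize each channel (sRGB transfer function): c = v/255; c_lin = c/12.92 if c ≤ 0.04045, else ((c+0.055)/1.055)^2.4
  R: 9/255 ≈ 0.035294 ≤ 0.04045 → 0.035294/12.92 ≈ 0.002732
  G: 164/255 ≈ 0.643137 > 0.04045 → ((0.643137+0.055)/1.055)^2.4 ≈ 0.371238
  B: 153/255 ≈ 0.600000 > 0.04045 → ((0.600000+0.055)/1.055)^2.4 ≈ 0.318547
R_lin = 0.002732, G_lin = 0.371238, B_lin = 0.318547
L = 0.2126×R + 0.7152×G + 0.0722×B
L = 0.2126×0.002732 + 0.7152×0.371238 + 0.0722×0.318547
L ≈ 0.289089


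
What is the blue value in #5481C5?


Color: #5481C5
R = 54 = 84
G = 81 = 129
B = C5 = 197
Blue = 197


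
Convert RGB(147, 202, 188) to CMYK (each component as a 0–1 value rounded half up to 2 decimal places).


R'=147/255≈0.5765, G'=202/255≈0.7922, B'=188/255≈0.7373
K = 1 - max(R',G',B') = 1 - 202/255 = 53/255 = 0.20784… → 0.21
(1-R'-K)/(1-K) simplifies to (max-R)/max with max = 202:
C = (202-147)/202 = 55/202 = 0.27227… → 0.27
M = (202-202)/202 = 0/202 = 0 → 0.00
Y = (202-188)/202 = 14/202 = 0.06930… → 0.07
= CMYK(0.27, 0.00, 0.07, 0.21)


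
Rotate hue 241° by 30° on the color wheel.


New hue = (H + rotation) mod 360
New hue = (241 + 30) mod 360
= 271 mod 360
= 271°


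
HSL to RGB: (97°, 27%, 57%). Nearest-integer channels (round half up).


H=97°, S=0.27, L=0.57
C = (1-|2L-1|)×S = (1-|0.14|)×0.27 = 0.2322
H' = H/60 = 97/60 ≈ 1.6167; X = C×(1-|H' mod 2 - 1|) = 0.08901
m = L - C/2 = 0.57 - 0.1161 = 0.4539
Sector ⌊H'⌋ = 1 → (R',G',B') = (0.08901, 0.2322, 0.0)
RGB = ((R'+m)×255, (G'+m)×255, (B'+m)×255) = (138.44205, 174.9555, 115.7445)
Round half up → RGB(138, 175, 116)


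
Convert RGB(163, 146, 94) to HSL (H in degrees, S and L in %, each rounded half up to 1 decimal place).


Normalize: R'=163/255≈0.6392, G'=146/255≈0.5725, B'=94/255≈0.3686
Max=163/255, Min=94/255, Δ=Max-Min=69/255
L = (Max+Min)/2 = (163+94)/510 = 257/510 = 0.50392… → L = 50.4%
L > 0.5 → S = Δ/(2-Max-Min) = 69/(510-163-94) = 69/253 = 0.27272… → S = 27.3%
(the 1/255 factors cancel in S and H, so raw channel differences can be used)
Max is R' → H = 60 × (((G-B)/Δ) mod 6) = 60 × (((146-94)/69) mod 6)
  52/69 = 0.7536…
  H = 60 × 0.7536… = 45.217…° → H = 45.2°
= HSL(45.2°, 27.3%, 50.4%)


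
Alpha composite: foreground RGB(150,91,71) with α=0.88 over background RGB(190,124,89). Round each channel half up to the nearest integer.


C = α×F + (1-α)×B, with 1-α = 0.12
R: 0.88×150 + 0.12×190 = 132.00 + 22.80 = 154.80 → 155
G: 0.88×91 + 0.12×124 = 80.08 + 14.88 = 94.96 → 95
B: 0.88×71 + 0.12×89 = 62.48 + 10.68 = 73.16 → 73
= RGB(155, 95, 73)


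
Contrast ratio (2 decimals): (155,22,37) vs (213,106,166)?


Linearize each sRGB channel c=v/255: c/12.92 if c ≤ 0.04045 else ((c+0.055)/1.055)^2.4
L = 0.2126×R_lin + 0.7152×G_lin + 0.0722×B_lin
Color 1 (155,22,37):
  R=155: 155/255≈0.6078 > 0.04045 → ((0.6078+0.055)/1.055)^2.4 ≈ 0.32778
  G=22: 22/255≈0.0863 > 0.04045 → ((0.0863+0.055)/1.055)^2.4 ≈ 0.00802
  B=37: 37/255≈0.1451 > 0.04045 → ((0.1451+0.055)/1.055)^2.4 ≈ 0.01850
  L1 = 0.2126×0.32778 + 0.7152×0.00802 + 0.0722×0.01850 ≈ 0.07676
Color 2 (213,106,166):
  R=213: 213/255≈0.8353 > 0.04045 → ((0.8353+0.055)/1.055)^2.4 ≈ 0.66539
  G=106: 106/255≈0.4157 > 0.04045 → ((0.4157+0.055)/1.055)^2.4 ≈ 0.14413
  B=166: 166/255≈0.6510 > 0.04045 → ((0.6510+0.055)/1.055)^2.4 ≈ 0.38133
  L2 = 0.2126×0.66539 + 0.7152×0.14413 + 0.0722×0.38133 ≈ 0.27207
Lighter = 0.27207, Darker = 0.07676
Ratio = (L_lighter + 0.05) / (L_darker + 0.05)
Ratio = (0.27207 + 0.05) / (0.07676 + 0.05) = 0.32207 / 0.12676 ≈ 2.5408
Ratio ≈ 2.54:1


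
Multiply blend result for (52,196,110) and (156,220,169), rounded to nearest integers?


Multiply: C = A×B/255, rounded to nearest integer
R: 52×156/255 = 8112/255 ≈ 31.812 → 32
G: 196×220/255 = 43120/255 ≈ 169.098 → 169
B: 110×169/255 = 18590/255 ≈ 72.902 → 73
= RGB(32, 169, 73)


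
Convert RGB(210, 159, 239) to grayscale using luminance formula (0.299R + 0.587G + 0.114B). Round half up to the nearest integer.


Gray = 0.299×R + 0.587×G + 0.114×B
Gray = 0.299×210 + 0.587×159 + 0.114×239
Gray = 62.790 + 93.333 + 27.246
Gray = 183.369 → round half up → 183
Gray = 183


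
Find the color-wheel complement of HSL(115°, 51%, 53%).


Complement = opposite side of color wheel = hue + 180°
H' = (115 + 180) mod 360 = 295°
S and L unchanged.
= HSL(295°, 51%, 53%)


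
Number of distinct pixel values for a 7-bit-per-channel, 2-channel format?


Total bits = 7 bits/channel × 2 channels = 14 bits
Distinct pixel values = 2^14
= 16,384 pixel values


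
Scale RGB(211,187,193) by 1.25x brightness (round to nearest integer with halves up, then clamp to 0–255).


Multiply each channel by 1.25, round half up, clamp to [0, 255]
R: 211×1.25 = 263.75 → round → 264 → clamp → 255
G: 187×1.25 = 233.75 → round → 234
B: 193×1.25 = 241.25 → round → 241
= RGB(255, 234, 241)


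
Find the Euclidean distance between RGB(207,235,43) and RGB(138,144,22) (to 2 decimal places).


d = √[(R₁-R₂)² + (G₁-G₂)² + (B₁-B₂)²]
d = √[(207-138)² + (235-144)² + (43-22)²]
d = √[4761 + 8281 + 441]
d = √13483
d ≈ 116.12


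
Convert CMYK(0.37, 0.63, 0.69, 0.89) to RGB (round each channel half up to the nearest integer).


R = 255 × (1-C) × (1-K) = 255 × 0.63 × 0.11 = 17.6715 → 18
G = 255 × (1-M) × (1-K) = 255 × 0.37 × 0.11 = 10.3785 → 10
B = 255 × (1-Y) × (1-K) = 255 × 0.31 × 0.11 = 8.6955 → 9
= RGB(18, 10, 9)


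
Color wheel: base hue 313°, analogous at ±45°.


Base hue: 313°
Left analog: (313 - 45) mod 360 = 268°
Right analog: (313 + 45) mod 360 = 358°
Analogous hues = 268° and 358°


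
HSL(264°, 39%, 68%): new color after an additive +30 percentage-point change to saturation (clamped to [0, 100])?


Original S = 39%
Adjustment = +30 percentage points
New S = 39 + (30) = 69
Clamp to [0, 100] → 69
= HSL(264°, 69%, 68%)


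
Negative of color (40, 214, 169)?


Invert: (255-R, 255-G, 255-B)
R: 255-40 = 215
G: 255-214 = 41
B: 255-169 = 86
= RGB(215, 41, 86)


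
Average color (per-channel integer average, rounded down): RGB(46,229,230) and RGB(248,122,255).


Midpoint: each channel = ⌊(C₁+C₂)/2⌋
R: ⌊(46+248)/2⌋ = 147
G: ⌊(229+122)/2⌋ = 175
B: ⌊(230+255)/2⌋ = 242
= RGB(147, 175, 242)


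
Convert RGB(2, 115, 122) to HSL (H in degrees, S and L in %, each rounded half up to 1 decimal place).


Normalize: R'=2/255≈0.0078, G'=115/255≈0.4510, B'=122/255≈0.4784
Max=122/255, Min=2/255, Δ=Max-Min=120/255
L = (Max+Min)/2 = (122+2)/510 = 124/510 = 0.24313… → L = 24.3%
L ≤ 0.5 → S = Δ/(Max+Min) = 120/(122+2) = 120/124 = 0.96774… → S = 96.8%
(the 1/255 factors cancel in S and H, so raw channel differences can be used)
Max is B' → H = 60 × ((R-G)/Δ + 4) = 60 × ((2-115)/120 + 4)
  -113/120 + 4 = -0.9416… + 4 = 3.0583…
  H = 60 × 3.0583… = 183.5° → H = 183.5°
= HSL(183.5°, 96.8%, 24.3%)


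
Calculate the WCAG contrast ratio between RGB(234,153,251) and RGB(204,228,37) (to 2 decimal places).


Linearize each sRGB channel c=v/255: c/12.92 if c ≤ 0.04045 else ((c+0.055)/1.055)^2.4
L = 0.2126×R_lin + 0.7152×G_lin + 0.0722×B_lin
Color 1 (234,153,251):
  R=234: 234/255≈0.9176 > 0.04045 → ((0.9176+0.055)/1.055)^2.4 ≈ 0.82279
  G=153: 153/255≈0.6000 > 0.04045 → ((0.6000+0.055)/1.055)^2.4 ≈ 0.31855
  B=251: 251/255≈0.9843 > 0.04045 → ((0.9843+0.055)/1.055)^2.4 ≈ 0.96469
  L1 = 0.2126×0.82279 + 0.7152×0.31855 + 0.0722×0.96469 ≈ 0.47240
Color 2 (204,228,37):
  R=204: 204/255≈0.8000 > 0.04045 → ((0.8000+0.055)/1.055)^2.4 ≈ 0.60383
  G=228: 228/255≈0.8941 > 0.04045 → ((0.8941+0.055)/1.055)^2.4 ≈ 0.77582
  B=37: 37/255≈0.1451 > 0.04045 → ((0.1451+0.055)/1.055)^2.4 ≈ 0.01850
  L2 = 0.2126×0.60383 + 0.7152×0.77582 + 0.0722×0.01850 ≈ 0.68458
Lighter = 0.68458, Darker = 0.47240
Ratio = (L_lighter + 0.05) / (L_darker + 0.05)
Ratio = (0.68458 + 0.05) / (0.47240 + 0.05) = 0.73458 / 0.52240 ≈ 1.4062
Ratio ≈ 1.41:1


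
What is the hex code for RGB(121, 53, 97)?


R = 121 → 79 (hex)
G = 53 → 35 (hex)
B = 97 → 61 (hex)
Hex = #793561


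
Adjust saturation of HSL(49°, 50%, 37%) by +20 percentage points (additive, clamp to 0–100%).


Original S = 50%
Adjustment = +20 percentage points
New S = 50 + (20) = 70
Clamp to [0, 100] → 70
= HSL(49°, 70%, 37%)


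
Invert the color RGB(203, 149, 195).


Invert: (255-R, 255-G, 255-B)
R: 255-203 = 52
G: 255-149 = 106
B: 255-195 = 60
= RGB(52, 106, 60)


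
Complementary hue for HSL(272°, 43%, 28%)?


Complement = opposite side of color wheel = hue + 180°
H' = (272 + 180) mod 360 = 92°
S and L unchanged.
= HSL(92°, 43%, 28%)


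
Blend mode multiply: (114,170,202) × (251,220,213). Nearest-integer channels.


Multiply: C = A×B/255, rounded to nearest integer
R: 114×251/255 = 28614/255 ≈ 112.212 → 112
G: 170×220/255 = 37400/255 ≈ 146.667 → 147
B: 202×213/255 = 43026/255 ≈ 168.729 → 169
= RGB(112, 147, 169)


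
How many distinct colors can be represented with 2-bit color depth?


Colors = 2^bits = 2^2
= 4 colors


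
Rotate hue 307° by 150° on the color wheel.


New hue = (H + rotation) mod 360
New hue = (307 + 150) mod 360
= 457 mod 360
= 97°


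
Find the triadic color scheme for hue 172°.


Triadic: equally spaced at 120° intervals
H1 = 172°
H2 = (172 + 120) mod 360 = 292°
H3 = (172 + 240) mod 360 = 52°
Triadic = 172°, 292°, 52°


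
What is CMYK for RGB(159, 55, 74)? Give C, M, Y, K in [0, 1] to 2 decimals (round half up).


R'=159/255≈0.6235, G'=55/255≈0.2157, B'=74/255≈0.2902
K = 1 - max(R',G',B') = 1 - 159/255 = 96/255 = 0.37647… → 0.38
(1-R'-K)/(1-K) simplifies to (max-R)/max with max = 159:
C = (159-159)/159 = 0/159 = 0 → 0.00
M = (159-55)/159 = 104/159 = 0.65408… → 0.65
Y = (159-74)/159 = 85/159 = 0.53459… → 0.53
= CMYK(0.00, 0.65, 0.53, 0.38)


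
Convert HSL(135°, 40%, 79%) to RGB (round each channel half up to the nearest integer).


H=135°, S=0.40, L=0.79
C = (1-|2L-1|)×S = (1-|0.58|)×0.40 = 0.168
H' = H/60 = 135/60 ≈ 2.2500; X = C×(1-|H' mod 2 - 1|) = 0.042
m = L - C/2 = 0.79 - 0.084 = 0.706
Sector ⌊H'⌋ = 2 → (R',G',B') = (0.0, 0.168, 0.042)
RGB = ((R'+m)×255, (G'+m)×255, (B'+m)×255) = (180.03, 222.87, 190.74)
Round half up → RGB(180, 223, 191)


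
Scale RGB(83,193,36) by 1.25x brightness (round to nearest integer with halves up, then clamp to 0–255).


Multiply each channel by 1.25, round half up, clamp to [0, 255]
R: 83×1.25 = 103.75 → round → 104
G: 193×1.25 = 241.25 → round → 241
B: 36×1.25 = 45
= RGB(104, 241, 45)


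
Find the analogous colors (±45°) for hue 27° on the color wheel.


Base hue: 27°
Left analog: (27 - 45) mod 360 = 342°
Right analog: (27 + 45) mod 360 = 72°
Analogous hues = 342° and 72°


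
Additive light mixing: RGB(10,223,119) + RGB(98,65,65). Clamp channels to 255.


Additive: each channel = min(255, C₁+C₂)
R: 10+98 = 108 → 108
G: 223+65 = 288 → 255
B: 119+65 = 184 → 184
= RGB(108, 255, 184)


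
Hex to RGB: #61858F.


61 → 97 (R)
85 → 133 (G)
8F → 143 (B)
= RGB(97, 133, 143)


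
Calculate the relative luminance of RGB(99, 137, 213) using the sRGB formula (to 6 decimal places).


Linearize each channel (sRGB transfer function): c = v/255; c_lin = c/12.92 if c ≤ 0.04045, else ((c+0.055)/1.055)^2.4
  R: 99/255 ≈ 0.388235 > 0.04045 → ((0.388235+0.055)/1.055)^2.4 ≈ 0.124772
  G: 137/255 ≈ 0.537255 > 0.04045 → ((0.537255+0.055)/1.055)^2.4 ≈ 0.250158
  B: 213/255 ≈ 0.835294 > 0.04045 → ((0.835294+0.055)/1.055)^2.4 ≈ 0.665387
R_lin = 0.124772, G_lin = 0.250158, B_lin = 0.665387
L = 0.2126×R + 0.7152×G + 0.0722×B
L = 0.2126×0.124772 + 0.7152×0.250158 + 0.0722×0.665387
L ≈ 0.253481


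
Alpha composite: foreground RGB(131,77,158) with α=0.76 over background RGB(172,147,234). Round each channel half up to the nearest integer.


C = α×F + (1-α)×B, with 1-α = 0.24
R: 0.76×131 + 0.24×172 = 99.56 + 41.28 = 140.84 → 141
G: 0.76×77 + 0.24×147 = 58.52 + 35.28 = 93.80 → 94
B: 0.76×158 + 0.24×234 = 120.08 + 56.16 = 176.24 → 176
= RGB(141, 94, 176)


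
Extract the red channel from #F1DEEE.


Color: #F1DEEE
R = F1 = 241
G = DE = 222
B = EE = 238
Red = 241


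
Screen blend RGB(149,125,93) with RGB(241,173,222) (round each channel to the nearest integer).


Screen: C = 255 - (255-A)×(255-B)/255, rounded to nearest integer
R: 255 - (255-149)×(255-241)/255 = 255 - 1484/255 ≈ 255 - 5.820 = 249.180 → 249
G: 255 - (255-125)×(255-173)/255 = 255 - 10660/255 ≈ 255 - 41.804 = 213.196 → 213
B: 255 - (255-93)×(255-222)/255 = 255 - 5346/255 ≈ 255 - 20.965 = 234.035 → 234
= RGB(249, 213, 234)


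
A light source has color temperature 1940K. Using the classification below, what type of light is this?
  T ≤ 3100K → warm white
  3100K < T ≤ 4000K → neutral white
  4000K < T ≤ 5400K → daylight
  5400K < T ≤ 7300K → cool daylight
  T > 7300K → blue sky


Temperature: 1940K
1940K ≤ 3100K → warm white
Classification: warm white


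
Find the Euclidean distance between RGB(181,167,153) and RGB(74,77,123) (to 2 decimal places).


d = √[(R₁-R₂)² + (G₁-G₂)² + (B₁-B₂)²]
d = √[(181-74)² + (167-77)² + (153-123)²]
d = √[11449 + 8100 + 900]
d = √20449
d = 143.00


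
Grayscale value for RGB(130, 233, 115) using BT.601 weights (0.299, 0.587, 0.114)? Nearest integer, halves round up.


Gray = 0.299×R + 0.587×G + 0.114×B
Gray = 0.299×130 + 0.587×233 + 0.114×115
Gray = 38.870 + 136.771 + 13.110
Gray = 188.751 → round half up → 189
Gray = 189


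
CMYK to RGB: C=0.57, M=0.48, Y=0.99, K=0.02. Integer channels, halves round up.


R = 255 × (1-C) × (1-K) = 255 × 0.43 × 0.98 = 107.457 → 107
G = 255 × (1-M) × (1-K) = 255 × 0.52 × 0.98 = 129.948 → 130
B = 255 × (1-Y) × (1-K) = 255 × 0.01 × 0.98 = 2.499 → 2
= RGB(107, 130, 2)


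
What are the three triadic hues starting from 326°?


Triadic: equally spaced at 120° intervals
H1 = 326°
H2 = (326 + 120) mod 360 = 86°
H3 = (326 + 240) mod 360 = 206°
Triadic = 326°, 86°, 206°


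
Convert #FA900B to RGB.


FA → 250 (R)
90 → 144 (G)
0B → 11 (B)
= RGB(250, 144, 11)


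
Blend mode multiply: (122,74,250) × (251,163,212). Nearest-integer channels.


Multiply: C = A×B/255, rounded to nearest integer
R: 122×251/255 = 30622/255 ≈ 120.086 → 120
G: 74×163/255 = 12062/255 ≈ 47.302 → 47
B: 250×212/255 = 53000/255 ≈ 207.843 → 208
= RGB(120, 47, 208)


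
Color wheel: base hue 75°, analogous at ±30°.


Base hue: 75°
Left analog: (75 - 30) mod 360 = 45°
Right analog: (75 + 30) mod 360 = 105°
Analogous hues = 45° and 105°


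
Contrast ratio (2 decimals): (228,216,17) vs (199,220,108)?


Linearize each sRGB channel c=v/255: c/12.92 if c ≤ 0.04045 else ((c+0.055)/1.055)^2.4
L = 0.2126×R_lin + 0.7152×G_lin + 0.0722×B_lin
Color 1 (228,216,17):
  R=228: 228/255≈0.8941 > 0.04045 → ((0.8941+0.055)/1.055)^2.4 ≈ 0.77582
  G=216: 216/255≈0.8471 > 0.04045 → ((0.8471+0.055)/1.055)^2.4 ≈ 0.68669
  B=17: 17/255≈0.0667 > 0.04045 → ((0.0667+0.055)/1.055)^2.4 ≈ 0.00561
  L1 = 0.2126×0.77582 + 0.7152×0.68669 + 0.0722×0.00561 ≈ 0.65646
Color 2 (199,220,108):
  R=199: 199/255≈0.7804 > 0.04045 → ((0.7804+0.055)/1.055)^2.4 ≈ 0.57112
  G=220: 220/255≈0.8627 > 0.04045 → ((0.8627+0.055)/1.055)^2.4 ≈ 0.71569
  B=108: 108/255≈0.4235 > 0.04045 → ((0.4235+0.055)/1.055)^2.4 ≈ 0.14996
  L2 = 0.2126×0.57112 + 0.7152×0.71569 + 0.0722×0.14996 ≈ 0.64411
Lighter = 0.65646, Darker = 0.64411
Ratio = (L_lighter + 0.05) / (L_darker + 0.05)
Ratio = (0.65646 + 0.05) / (0.64411 + 0.05) = 0.70646 / 0.69411 ≈ 1.0178
Ratio ≈ 1.02:1


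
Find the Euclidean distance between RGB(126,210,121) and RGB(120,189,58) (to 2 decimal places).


d = √[(R₁-R₂)² + (G₁-G₂)² + (B₁-B₂)²]
d = √[(126-120)² + (210-189)² + (121-58)²]
d = √[36 + 441 + 3969]
d = √4446
d ≈ 66.68


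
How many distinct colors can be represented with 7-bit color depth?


Colors = 2^bits = 2^7
= 128 colors


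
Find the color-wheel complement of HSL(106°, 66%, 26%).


Complement = opposite side of color wheel = hue + 180°
H' = (106 + 180) mod 360 = 286°
S and L unchanged.
= HSL(286°, 66%, 26%)


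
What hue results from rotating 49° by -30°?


New hue = (H + rotation) mod 360
New hue = (49 -30) mod 360
= 19 mod 360
= 19°


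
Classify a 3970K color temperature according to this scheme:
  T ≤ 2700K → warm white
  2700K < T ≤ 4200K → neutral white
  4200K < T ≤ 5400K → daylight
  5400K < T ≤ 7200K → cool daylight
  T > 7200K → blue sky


Temperature: 3970K
2700K < 3970K ≤ 4200K → neutral white
Classification: neutral white


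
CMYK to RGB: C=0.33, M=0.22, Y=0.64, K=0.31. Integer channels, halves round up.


R = 255 × (1-C) × (1-K) = 255 × 0.67 × 0.69 = 117.8865 → 118
G = 255 × (1-M) × (1-K) = 255 × 0.78 × 0.69 = 137.241 → 137
B = 255 × (1-Y) × (1-K) = 255 × 0.36 × 0.69 = 63.342 → 63
= RGB(118, 137, 63)


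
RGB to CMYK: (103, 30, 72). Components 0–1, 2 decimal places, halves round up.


R'=103/255≈0.4039, G'=30/255≈0.1176, B'=72/255≈0.2824
K = 1 - max(R',G',B') = 1 - 103/255 = 152/255 = 0.59607… → 0.60
(1-R'-K)/(1-K) simplifies to (max-R)/max with max = 103:
C = (103-103)/103 = 0/103 = 0 → 0.00
M = (103-30)/103 = 73/103 = 0.70873… → 0.71
Y = (103-72)/103 = 31/103 = 0.30097… → 0.30
= CMYK(0.00, 0.71, 0.30, 0.60)


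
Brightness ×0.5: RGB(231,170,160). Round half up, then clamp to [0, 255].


Multiply each channel by 0.5, round half up, clamp to [0, 255]
R: 231×0.5 = 115.5 → round → 116
G: 170×0.5 = 85
B: 160×0.5 = 80
= RGB(116, 85, 80)


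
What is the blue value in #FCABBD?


Color: #FCABBD
R = FC = 252
G = AB = 171
B = BD = 189
Blue = 189


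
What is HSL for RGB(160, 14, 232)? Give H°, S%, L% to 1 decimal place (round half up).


Normalize: R'=160/255≈0.6275, G'=14/255≈0.0549, B'=232/255≈0.9098
Max=232/255, Min=14/255, Δ=Max-Min=218/255
L = (Max+Min)/2 = (232+14)/510 = 246/510 = 0.48235… → L = 48.2%
L ≤ 0.5 → S = Δ/(Max+Min) = 218/(232+14) = 218/246 = 0.88617… → S = 88.6%
(the 1/255 factors cancel in S and H, so raw channel differences can be used)
Max is B' → H = 60 × ((R-G)/Δ + 4) = 60 × ((160-14)/218 + 4)
  146/218 + 4 = 0.6697… + 4 = 4.6697…
  H = 60 × 4.6697… = 280.183…° → H = 280.2°
= HSL(280.2°, 88.6%, 48.2%)


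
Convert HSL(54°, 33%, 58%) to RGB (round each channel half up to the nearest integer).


H=54°, S=0.33, L=0.58
C = (1-|2L-1|)×S = (1-|0.16|)×0.33 = 0.2772
H' = H/60 = 54/60 ≈ 0.9000; X = C×(1-|H' mod 2 - 1|) = 0.24948
m = L - C/2 = 0.58 - 0.1386 = 0.4414
Sector ⌊H'⌋ = 0 → (R',G',B') = (0.2772, 0.24948, 0.0)
RGB = ((R'+m)×255, (G'+m)×255, (B'+m)×255) = (183.243, 176.1744, 112.557)
Round half up → RGB(183, 176, 113)


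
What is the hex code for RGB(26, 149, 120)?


R = 26 → 1A (hex)
G = 149 → 95 (hex)
B = 120 → 78 (hex)
Hex = #1A9578


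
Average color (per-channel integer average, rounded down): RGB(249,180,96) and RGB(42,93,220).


Midpoint: each channel = ⌊(C₁+C₂)/2⌋
R: ⌊(249+42)/2⌋ = 145
G: ⌊(180+93)/2⌋ = 136
B: ⌊(96+220)/2⌋ = 158
= RGB(145, 136, 158)


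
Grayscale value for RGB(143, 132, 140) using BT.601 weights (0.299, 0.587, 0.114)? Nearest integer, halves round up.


Gray = 0.299×R + 0.587×G + 0.114×B
Gray = 0.299×143 + 0.587×132 + 0.114×140
Gray = 42.757 + 77.484 + 15.960
Gray = 136.201 → round half up → 136
Gray = 136


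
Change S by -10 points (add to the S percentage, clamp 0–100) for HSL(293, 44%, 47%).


Original S = 44%
Adjustment = -10 percentage points
New S = 44 + (-10) = 34
Clamp to [0, 100] → 34
= HSL(293°, 34%, 47%)


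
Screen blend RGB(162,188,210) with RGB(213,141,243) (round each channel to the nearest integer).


Screen: C = 255 - (255-A)×(255-B)/255, rounded to nearest integer
R: 255 - (255-162)×(255-213)/255 = 255 - 3906/255 ≈ 255 - 15.318 = 239.682 → 240
G: 255 - (255-188)×(255-141)/255 = 255 - 7638/255 ≈ 255 - 29.953 = 225.047 → 225
B: 255 - (255-210)×(255-243)/255 = 255 - 540/255 ≈ 255 - 2.118 = 252.882 → 253
= RGB(240, 225, 253)


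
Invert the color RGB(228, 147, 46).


Invert: (255-R, 255-G, 255-B)
R: 255-228 = 27
G: 255-147 = 108
B: 255-46 = 209
= RGB(27, 108, 209)


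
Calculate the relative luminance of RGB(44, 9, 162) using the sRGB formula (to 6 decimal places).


Linearize each channel (sRGB transfer function): c = v/255; c_lin = c/12.92 if c ≤ 0.04045, else ((c+0.055)/1.055)^2.4
  R: 44/255 ≈ 0.172549 > 0.04045 → ((0.172549+0.055)/1.055)^2.4 ≈ 0.025187
  G: 9/255 ≈ 0.035294 ≤ 0.04045 → 0.035294/12.92 ≈ 0.002732
  B: 162/255 ≈ 0.635294 > 0.04045 → ((0.635294+0.055)/1.055)^2.4 ≈ 0.361307
R_lin = 0.025187, G_lin = 0.002732, B_lin = 0.361307
L = 0.2126×R + 0.7152×G + 0.0722×B
L = 0.2126×0.025187 + 0.7152×0.002732 + 0.0722×0.361307
L ≈ 0.033395


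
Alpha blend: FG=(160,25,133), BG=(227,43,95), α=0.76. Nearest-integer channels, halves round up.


C = α×F + (1-α)×B, with 1-α = 0.24
R: 0.76×160 + 0.24×227 = 121.60 + 54.48 = 176.08 → 176
G: 0.76×25 + 0.24×43 = 19.00 + 10.32 = 29.32 → 29
B: 0.76×133 + 0.24×95 = 101.08 + 22.80 = 123.88 → 124
= RGB(176, 29, 124)


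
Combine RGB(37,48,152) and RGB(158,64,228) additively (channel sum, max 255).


Additive: each channel = min(255, C₁+C₂)
R: 37+158 = 195 → 195
G: 48+64 = 112 → 112
B: 152+228 = 380 → 255
= RGB(195, 112, 255)


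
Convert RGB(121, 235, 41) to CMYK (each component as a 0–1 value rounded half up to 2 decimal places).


R'=121/255≈0.4745, G'=235/255≈0.9216, B'=41/255≈0.1608
K = 1 - max(R',G',B') = 1 - 235/255 = 20/255 = 0.07843… → 0.08
(1-R'-K)/(1-K) simplifies to (max-R)/max with max = 235:
C = (235-121)/235 = 114/235 = 0.48510… → 0.49
M = (235-235)/235 = 0/235 = 0 → 0.00
Y = (235-41)/235 = 194/235 = 0.82553… → 0.83
= CMYK(0.49, 0.00, 0.83, 0.08)


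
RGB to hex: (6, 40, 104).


R = 6 → 06 (hex)
G = 40 → 28 (hex)
B = 104 → 68 (hex)
Hex = #062868


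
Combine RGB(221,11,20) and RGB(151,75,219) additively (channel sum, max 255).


Additive: each channel = min(255, C₁+C₂)
R: 221+151 = 372 → 255
G: 11+75 = 86 → 86
B: 20+219 = 239 → 239
= RGB(255, 86, 239)


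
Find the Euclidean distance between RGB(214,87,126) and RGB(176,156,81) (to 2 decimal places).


d = √[(R₁-R₂)² + (G₁-G₂)² + (B₁-B₂)²]
d = √[(214-176)² + (87-156)² + (126-81)²]
d = √[1444 + 4761 + 2025]
d = √8230
d ≈ 90.72


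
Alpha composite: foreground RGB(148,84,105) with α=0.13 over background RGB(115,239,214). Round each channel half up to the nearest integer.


C = α×F + (1-α)×B, with 1-α = 0.87
R: 0.13×148 + 0.87×115 = 19.24 + 100.05 = 119.29 → 119
G: 0.13×84 + 0.87×239 = 10.92 + 207.93 = 218.85 → 219
B: 0.13×105 + 0.87×214 = 13.65 + 186.18 = 199.83 → 200
= RGB(119, 219, 200)


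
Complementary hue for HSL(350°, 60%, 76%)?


Complement = opposite side of color wheel = hue + 180°
H' = (350 + 180) mod 360 = 170°
S and L unchanged.
= HSL(170°, 60%, 76%)


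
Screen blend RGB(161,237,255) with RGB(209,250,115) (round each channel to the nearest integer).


Screen: C = 255 - (255-A)×(255-B)/255, rounded to nearest integer
R: 255 - (255-161)×(255-209)/255 = 255 - 4324/255 ≈ 255 - 16.957 = 238.043 → 238
G: 255 - (255-237)×(255-250)/255 = 255 - 90/255 ≈ 255 - 0.353 = 254.647 → 255
B: 255 - (255-255)×(255-115)/255 = 255 - 0/255 ≈ 255 - 0.000 = 255.000 → 255
= RGB(238, 255, 255)


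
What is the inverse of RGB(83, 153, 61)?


Invert: (255-R, 255-G, 255-B)
R: 255-83 = 172
G: 255-153 = 102
B: 255-61 = 194
= RGB(172, 102, 194)


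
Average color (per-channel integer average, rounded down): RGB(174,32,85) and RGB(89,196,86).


Midpoint: each channel = ⌊(C₁+C₂)/2⌋
R: ⌊(174+89)/2⌋ = 131
G: ⌊(32+196)/2⌋ = 114
B: ⌊(85+86)/2⌋ = 85
= RGB(131, 114, 85)


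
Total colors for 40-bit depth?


Colors = 2^bits = 2^40
= 1,099,511,627,776 colors


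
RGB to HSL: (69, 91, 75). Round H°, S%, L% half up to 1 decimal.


Normalize: R'=69/255≈0.2706, G'=91/255≈0.3569, B'=75/255≈0.2941
Max=91/255, Min=69/255, Δ=Max-Min=22/255
L = (Max+Min)/2 = (91+69)/510 = 160/510 = 0.31372… → L = 31.4%
L ≤ 0.5 → S = Δ/(Max+Min) = 22/(91+69) = 22/160 = 0.1375 → S = 13.8%
(the 1/255 factors cancel in S and H, so raw channel differences can be used)
Max is G' → H = 60 × ((B-R)/Δ + 2) = 60 × ((75-69)/22 + 2)
  6/22 + 2 = 0.2727… + 2 = 2.2727…
  H = 60 × 2.2727… = 136.363…° → H = 136.4°
= HSL(136.4°, 13.8%, 31.4%)


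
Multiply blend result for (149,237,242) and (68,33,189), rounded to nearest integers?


Multiply: C = A×B/255, rounded to nearest integer
R: 149×68/255 = 10132/255 ≈ 39.733 → 40
G: 237×33/255 = 7821/255 ≈ 30.671 → 31
B: 242×189/255 = 45738/255 ≈ 179.365 → 179
= RGB(40, 31, 179)


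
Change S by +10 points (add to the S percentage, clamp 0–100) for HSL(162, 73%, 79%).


Original S = 73%
Adjustment = +10 percentage points
New S = 73 + (10) = 83
Clamp to [0, 100] → 83
= HSL(162°, 83%, 79%)


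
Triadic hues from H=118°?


Triadic: equally spaced at 120° intervals
H1 = 118°
H2 = (118 + 120) mod 360 = 238°
H3 = (118 + 240) mod 360 = 358°
Triadic = 118°, 238°, 358°


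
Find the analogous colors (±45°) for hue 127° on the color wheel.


Base hue: 127°
Left analog: (127 - 45) mod 360 = 82°
Right analog: (127 + 45) mod 360 = 172°
Analogous hues = 82° and 172°


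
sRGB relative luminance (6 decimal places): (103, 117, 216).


Linearize each channel (sRGB transfer function): c = v/255; c_lin = c/12.92 if c ≤ 0.04045, else ((c+0.055)/1.055)^2.4
  R: 103/255 ≈ 0.403922 > 0.04045 → ((0.403922+0.055)/1.055)^2.4 ≈ 0.135633
  G: 117/255 ≈ 0.458824 > 0.04045 → ((0.458824+0.055)/1.055)^2.4 ≈ 0.177888
  B: 216/255 ≈ 0.847059 > 0.04045 → ((0.847059+0.055)/1.055)^2.4 ≈ 0.686685
R_lin = 0.135633, G_lin = 0.177888, B_lin = 0.686685
L = 0.2126×R + 0.7152×G + 0.0722×B
L = 0.2126×0.135633 + 0.7152×0.177888 + 0.0722×0.686685
L ≈ 0.205640


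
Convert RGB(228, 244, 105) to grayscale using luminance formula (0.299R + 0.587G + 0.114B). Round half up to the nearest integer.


Gray = 0.299×R + 0.587×G + 0.114×B
Gray = 0.299×228 + 0.587×244 + 0.114×105
Gray = 68.172 + 143.228 + 11.970
Gray = 223.370 → round half up → 223
Gray = 223


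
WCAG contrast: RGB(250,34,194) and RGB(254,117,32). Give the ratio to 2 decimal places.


Linearize each sRGB channel c=v/255: c/12.92 if c ≤ 0.04045 else ((c+0.055)/1.055)^2.4
L = 0.2126×R_lin + 0.7152×G_lin + 0.0722×B_lin
Color 1 (250,34,194):
  R=250: 250/255≈0.9804 > 0.04045 → ((0.9804+0.055)/1.055)^2.4 ≈ 0.95597
  G=34: 34/255≈0.1333 > 0.04045 → ((0.1333+0.055)/1.055)^2.4 ≈ 0.01600
  B=194: 194/255≈0.7608 > 0.04045 → ((0.7608+0.055)/1.055)^2.4 ≈ 0.53948
  L1 = 0.2126×0.95597 + 0.7152×0.01600 + 0.0722×0.53948 ≈ 0.25363
Color 2 (254,117,32):
  R=254: 254/255≈0.9961 > 0.04045 → ((0.9961+0.055)/1.055)^2.4 ≈ 0.99110
  G=117: 117/255≈0.4588 > 0.04045 → ((0.4588+0.055)/1.055)^2.4 ≈ 0.17789
  B=32: 32/255≈0.1255 > 0.04045 → ((0.1255+0.055)/1.055)^2.4 ≈ 0.01444
  L2 = 0.2126×0.99110 + 0.7152×0.17789 + 0.0722×0.01444 ≈ 0.33898
Lighter = 0.33898, Darker = 0.25363
Ratio = (L_lighter + 0.05) / (L_darker + 0.05)
Ratio = (0.33898 + 0.05) / (0.25363 + 0.05) = 0.38898 / 0.30363 ≈ 1.2811
Ratio ≈ 1.28:1


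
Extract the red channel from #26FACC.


Color: #26FACC
R = 26 = 38
G = FA = 250
B = CC = 204
Red = 38


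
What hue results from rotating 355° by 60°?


New hue = (H + rotation) mod 360
New hue = (355 + 60) mod 360
= 415 mod 360
= 55°


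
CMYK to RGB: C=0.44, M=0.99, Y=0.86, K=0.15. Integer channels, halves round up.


R = 255 × (1-C) × (1-K) = 255 × 0.56 × 0.85 = 121.38 → 121
G = 255 × (1-M) × (1-K) = 255 × 0.01 × 0.85 = 2.1675 → 2
B = 255 × (1-Y) × (1-K) = 255 × 0.14 × 0.85 = 30.345 → 30
= RGB(121, 2, 30)


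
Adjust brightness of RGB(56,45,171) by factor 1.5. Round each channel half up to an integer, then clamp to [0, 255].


Multiply each channel by 1.5, round half up, clamp to [0, 255]
R: 56×1.5 = 84
G: 45×1.5 = 67.5 → round → 68
B: 171×1.5 = 256.5 → round → 257 → clamp → 255
= RGB(84, 68, 255)


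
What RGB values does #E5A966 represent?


E5 → 229 (R)
A9 → 169 (G)
66 → 102 (B)
= RGB(229, 169, 102)


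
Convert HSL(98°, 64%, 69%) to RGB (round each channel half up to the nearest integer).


H=98°, S=0.64, L=0.69
C = (1-|2L-1|)×S = (1-|0.38|)×0.64 = 0.3968
H' = H/60 = 98/60 ≈ 1.6333; X = C×(1-|H' mod 2 - 1|) ≈ 0.1455
m = L - C/2 = 0.69 - 0.1984 = 0.4916
Sector ⌊H'⌋ = 1 → (R',G',B') = (≈0.1455, 0.3968, 0.0)
RGB = ((R'+m)×255, (G'+m)×255, (B'+m)×255) = (162.4588, 226.542, 125.358)
Round half up → RGB(162, 227, 125)


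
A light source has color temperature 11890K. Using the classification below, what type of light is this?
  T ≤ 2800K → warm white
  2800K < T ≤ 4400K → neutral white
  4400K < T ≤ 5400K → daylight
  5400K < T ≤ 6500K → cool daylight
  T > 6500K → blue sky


Temperature: 11890K
11890K > 6500K → blue sky
Classification: blue sky


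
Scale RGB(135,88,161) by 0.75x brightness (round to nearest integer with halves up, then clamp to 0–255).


Multiply each channel by 0.75, round half up, clamp to [0, 255]
R: 135×0.75 = 101.25 → round → 101
G: 88×0.75 = 66
B: 161×0.75 = 120.75 → round → 121
= RGB(101, 66, 121)


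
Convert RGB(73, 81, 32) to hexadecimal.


R = 73 → 49 (hex)
G = 81 → 51 (hex)
B = 32 → 20 (hex)
Hex = #495120


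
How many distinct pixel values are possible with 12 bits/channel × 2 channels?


Total bits = 12 bits/channel × 2 channels = 24 bits
Distinct pixel values = 2^24
= 16,777,216 pixel values


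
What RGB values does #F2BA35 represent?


F2 → 242 (R)
BA → 186 (G)
35 → 53 (B)
= RGB(242, 186, 53)


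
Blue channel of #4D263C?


Color: #4D263C
R = 4D = 77
G = 26 = 38
B = 3C = 60
Blue = 60


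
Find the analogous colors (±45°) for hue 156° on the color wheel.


Base hue: 156°
Left analog: (156 - 45) mod 360 = 111°
Right analog: (156 + 45) mod 360 = 201°
Analogous hues = 111° and 201°


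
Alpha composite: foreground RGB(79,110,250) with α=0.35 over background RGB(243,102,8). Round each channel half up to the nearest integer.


C = α×F + (1-α)×B, with 1-α = 0.65
R: 0.35×79 + 0.65×243 = 27.65 + 157.95 = 185.60 → 186
G: 0.35×110 + 0.65×102 = 38.50 + 66.30 = 104.80 → 105
B: 0.35×250 + 0.65×8 = 87.50 + 5.20 = 92.70 → 93
= RGB(186, 105, 93)


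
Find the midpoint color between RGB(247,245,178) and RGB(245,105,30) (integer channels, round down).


Midpoint: each channel = ⌊(C₁+C₂)/2⌋
R: ⌊(247+245)/2⌋ = 246
G: ⌊(245+105)/2⌋ = 175
B: ⌊(178+30)/2⌋ = 104
= RGB(246, 175, 104)


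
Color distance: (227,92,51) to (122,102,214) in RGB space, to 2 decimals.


d = √[(R₁-R₂)² + (G₁-G₂)² + (B₁-B₂)²]
d = √[(227-122)² + (92-102)² + (51-214)²]
d = √[11025 + 100 + 26569]
d = √37694
d ≈ 194.15


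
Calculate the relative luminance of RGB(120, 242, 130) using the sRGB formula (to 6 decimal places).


Linearize each channel (sRGB transfer function): c = v/255; c_lin = c/12.92 if c ≤ 0.04045, else ((c+0.055)/1.055)^2.4
  R: 120/255 ≈ 0.470588 > 0.04045 → ((0.470588+0.055)/1.055)^2.4 ≈ 0.187821
  G: 242/255 ≈ 0.949020 > 0.04045 → ((0.949020+0.055)/1.055)^2.4 ≈ 0.887923
  B: 130/255 ≈ 0.509804 > 0.04045 → ((0.509804+0.055)/1.055)^2.4 ≈ 0.223228
R_lin = 0.187821, G_lin = 0.887923, B_lin = 0.223228
L = 0.2126×R + 0.7152×G + 0.0722×B
L = 0.2126×0.187821 + 0.7152×0.887923 + 0.0722×0.223228
L ≈ 0.691090


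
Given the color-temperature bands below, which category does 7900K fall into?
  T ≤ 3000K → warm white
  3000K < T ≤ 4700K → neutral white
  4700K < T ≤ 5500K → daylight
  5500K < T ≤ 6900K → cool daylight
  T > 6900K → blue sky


Temperature: 7900K
7900K > 6900K → blue sky
Classification: blue sky


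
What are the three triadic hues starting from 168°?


Triadic: equally spaced at 120° intervals
H1 = 168°
H2 = (168 + 120) mod 360 = 288°
H3 = (168 + 240) mod 360 = 48°
Triadic = 168°, 288°, 48°


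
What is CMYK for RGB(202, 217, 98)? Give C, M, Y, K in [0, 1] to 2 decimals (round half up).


R'=202/255≈0.7922, G'=217/255≈0.8510, B'=98/255≈0.3843
K = 1 - max(R',G',B') = 1 - 217/255 = 38/255 = 0.14901… → 0.15
(1-R'-K)/(1-K) simplifies to (max-R)/max with max = 217:
C = (217-202)/217 = 15/217 = 0.06912… → 0.07
M = (217-217)/217 = 0/217 = 0 → 0.00
Y = (217-98)/217 = 119/217 = 0.54838… → 0.55
= CMYK(0.07, 0.00, 0.55, 0.15)


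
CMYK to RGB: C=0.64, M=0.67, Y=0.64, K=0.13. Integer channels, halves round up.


R = 255 × (1-C) × (1-K) = 255 × 0.36 × 0.87 = 79.866 → 80
G = 255 × (1-M) × (1-K) = 255 × 0.33 × 0.87 = 73.2105 → 73
B = 255 × (1-Y) × (1-K) = 255 × 0.36 × 0.87 = 79.866 → 80
= RGB(80, 73, 80)


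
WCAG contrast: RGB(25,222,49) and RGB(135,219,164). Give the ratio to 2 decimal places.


Linearize each sRGB channel c=v/255: c/12.92 if c ≤ 0.04045 else ((c+0.055)/1.055)^2.4
L = 0.2126×R_lin + 0.7152×G_lin + 0.0722×B_lin
Color 1 (25,222,49):
  R=25: 25/255≈0.0980 > 0.04045 → ((0.0980+0.055)/1.055)^2.4 ≈ 0.00972
  G=222: 222/255≈0.8706 > 0.04045 → ((0.8706+0.055)/1.055)^2.4 ≈ 0.73046
  B=49: 49/255≈0.1922 > 0.04045 → ((0.1922+0.055)/1.055)^2.4 ≈ 0.03071
  L1 = 0.2126×0.00972 + 0.7152×0.73046 + 0.0722×0.03071 ≈ 0.52671
Color 2 (135,219,164):
  R=135: 135/255≈0.5294 > 0.04045 → ((0.5294+0.055)/1.055)^2.4 ≈ 0.24228
  G=219: 219/255≈0.8588 > 0.04045 → ((0.8588+0.055)/1.055)^2.4 ≈ 0.70838
  B=164: 164/255≈0.6431 > 0.04045 → ((0.6431+0.055)/1.055)^2.4 ≈ 0.37124
  L2 = 0.2126×0.24228 + 0.7152×0.70838 + 0.0722×0.37124 ≈ 0.58494
Lighter = 0.58494, Darker = 0.52671
Ratio = (L_lighter + 0.05) / (L_darker + 0.05)
Ratio = (0.58494 + 0.05) / (0.52671 + 0.05) = 0.63494 / 0.57671 ≈ 1.1010
Ratio ≈ 1.10:1


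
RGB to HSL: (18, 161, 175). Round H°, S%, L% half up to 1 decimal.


Normalize: R'=18/255≈0.0706, G'=161/255≈0.6314, B'=175/255≈0.6863
Max=175/255, Min=18/255, Δ=Max-Min=157/255
L = (Max+Min)/2 = (175+18)/510 = 193/510 = 0.37843… → L = 37.8%
L ≤ 0.5 → S = Δ/(Max+Min) = 157/(175+18) = 157/193 = 0.81347… → S = 81.3%
(the 1/255 factors cancel in S and H, so raw channel differences can be used)
Max is B' → H = 60 × ((R-G)/Δ + 4) = 60 × ((18-161)/157 + 4)
  -143/157 + 4 = -0.9108… + 4 = 3.0891…
  H = 60 × 3.0891… = 185.350…° → H = 185.4°
= HSL(185.4°, 81.3%, 37.8%)


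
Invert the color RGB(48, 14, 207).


Invert: (255-R, 255-G, 255-B)
R: 255-48 = 207
G: 255-14 = 241
B: 255-207 = 48
= RGB(207, 241, 48)


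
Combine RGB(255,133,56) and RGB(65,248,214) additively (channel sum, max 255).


Additive: each channel = min(255, C₁+C₂)
R: 255+65 = 320 → 255
G: 133+248 = 381 → 255
B: 56+214 = 270 → 255
= RGB(255, 255, 255)


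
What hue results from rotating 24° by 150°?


New hue = (H + rotation) mod 360
New hue = (24 + 150) mod 360
= 174 mod 360
= 174°


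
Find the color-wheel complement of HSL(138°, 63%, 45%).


Complement = opposite side of color wheel = hue + 180°
H' = (138 + 180) mod 360 = 318°
S and L unchanged.
= HSL(318°, 63%, 45%)


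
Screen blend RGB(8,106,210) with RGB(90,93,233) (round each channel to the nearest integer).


Screen: C = 255 - (255-A)×(255-B)/255, rounded to nearest integer
R: 255 - (255-8)×(255-90)/255 = 255 - 40755/255 ≈ 255 - 159.824 = 95.176 → 95
G: 255 - (255-106)×(255-93)/255 = 255 - 24138/255 ≈ 255 - 94.659 = 160.341 → 160
B: 255 - (255-210)×(255-233)/255 = 255 - 990/255 ≈ 255 - 3.882 = 251.118 → 251
= RGB(95, 160, 251)


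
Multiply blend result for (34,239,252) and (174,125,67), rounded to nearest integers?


Multiply: C = A×B/255, rounded to nearest integer
R: 34×174/255 = 5916/255 ≈ 23.200 → 23
G: 239×125/255 = 29875/255 ≈ 117.157 → 117
B: 252×67/255 = 16884/255 ≈ 66.212 → 66
= RGB(23, 117, 66)


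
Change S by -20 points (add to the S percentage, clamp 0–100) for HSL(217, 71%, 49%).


Original S = 71%
Adjustment = -20 percentage points
New S = 71 + (-20) = 51
Clamp to [0, 100] → 51
= HSL(217°, 51%, 49%)


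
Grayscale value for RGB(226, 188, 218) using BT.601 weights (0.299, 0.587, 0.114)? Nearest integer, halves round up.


Gray = 0.299×R + 0.587×G + 0.114×B
Gray = 0.299×226 + 0.587×188 + 0.114×218
Gray = 67.574 + 110.356 + 24.852
Gray = 202.782 → round half up → 203
Gray = 203


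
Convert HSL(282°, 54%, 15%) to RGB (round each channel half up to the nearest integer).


H=282°, S=0.54, L=0.15
C = (1-|2L-1|)×S = (1-|-0.70|)×0.54 = 0.162
H' = H/60 = 282/60 ≈ 4.7000; X = C×(1-|H' mod 2 - 1|) = 0.1134
m = L - C/2 = 0.15 - 0.081 = 0.069
Sector ⌊H'⌋ = 4 → (R',G',B') = (0.1134, 0.0, 0.162)
RGB = ((R'+m)×255, (G'+m)×255, (B'+m)×255) = (46.512, 17.595, 58.905)
Round half up → RGB(47, 18, 59)
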